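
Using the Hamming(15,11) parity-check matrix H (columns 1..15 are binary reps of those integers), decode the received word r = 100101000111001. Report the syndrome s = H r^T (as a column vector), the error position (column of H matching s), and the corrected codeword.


s = (0, 0, 0, 1)^T, error position = 1, corrected codeword c = 000101000111001

Compute s = H r^T mod 2 one row at a time:
  s_1 = 0 + 0 + 1 + 1 + 1 + 0 + 0 + 1 = 4 ≡ 0 (mod 2).
  s_2 = 1 + 0 + 1 + 0 + 1 + 0 + 0 + 1 = 4 ≡ 0 (mod 2).
  s_3 = 0 + 0 + 1 + 0 + 1 + 1 + 0 + 1 = 4 ≡ 0 (mod 2).
  s_4 = 1 + 0 + 0 + 0 + 0 + 1 + 0 + 1 = 3 ≡ 1 (mod 2).
s = (0, 0, 0, 1)^T — this equals column 1 of H (binary 0001), so error is at position 1.
Correct: flip bit 1 of r = 100101000111001 to get c = 000101000111001.


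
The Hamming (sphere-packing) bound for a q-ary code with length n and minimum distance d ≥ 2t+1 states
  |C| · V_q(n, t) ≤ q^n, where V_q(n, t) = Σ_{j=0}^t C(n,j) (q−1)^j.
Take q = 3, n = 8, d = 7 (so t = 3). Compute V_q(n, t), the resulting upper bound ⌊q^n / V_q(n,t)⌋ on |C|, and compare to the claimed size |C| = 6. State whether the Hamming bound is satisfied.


V_q(n, t) = 577, q^n = 6561, Hamming bound = 11, |C| = 6 ≤ bound (satisfied).

Step 1: Compute V_q(n, t) = Σ_{j=0}^3 C(n, j) (q−1)^j.
  j = 0: C(8,0)·(2)^0 = 1·1 = 1.
  j = 1: C(8,1)·(2)^1 = 8·2 = 16.
  j = 2: C(8,2)·(2)^2 = 28·4 = 112.
  j = 3: C(8,3)·(2)^3 = 56·8 = 448.
  V_q(n, t) = 1 + 16 + 112 + 448 = 577.
Step 2: q^n = 3^8 = 6561.
Step 3: Hamming bound ⌊q^n / V_q(n,t)⌋ = ⌊6561/577⌋ = 11.
Step 4: Compare |C| = 6 to 11: satisfied.
The claimed |C| lies below the Hamming bound.


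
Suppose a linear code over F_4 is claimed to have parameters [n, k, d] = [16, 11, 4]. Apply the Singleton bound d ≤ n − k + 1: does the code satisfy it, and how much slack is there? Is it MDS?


Singleton RHS = n − k + 1 = 6, slack = 2, bound satisfied, not MDS.

Singleton bound: d ≤ n − k + 1.
Here n = 16, k = 11, so n − k + 1 = 6.
Given d = 4, check d ≤ 6: YES.
Slack = (n − k + 1) − d = 2.
The code is NOT MDS (slack = 2 > 0).
Description: the claimed parameters are [16, 11, 4]_4; such a code would be non-MDS.


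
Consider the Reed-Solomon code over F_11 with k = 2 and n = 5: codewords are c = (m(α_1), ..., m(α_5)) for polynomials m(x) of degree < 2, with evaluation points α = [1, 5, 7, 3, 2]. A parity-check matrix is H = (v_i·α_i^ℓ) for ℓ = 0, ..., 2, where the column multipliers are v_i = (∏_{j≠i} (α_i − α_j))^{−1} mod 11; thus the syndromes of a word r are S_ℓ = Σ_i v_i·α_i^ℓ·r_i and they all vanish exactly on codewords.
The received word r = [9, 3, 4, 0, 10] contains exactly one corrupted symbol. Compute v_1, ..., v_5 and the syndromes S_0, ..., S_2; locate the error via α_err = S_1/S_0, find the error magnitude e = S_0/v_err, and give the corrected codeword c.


S = (8, 7, 2), error at position 2, error magnitude e = 1, c = [9, 2, 4, 0, 10].

Step 1: column multipliers v_i = (∏_{j≠i}(α_i − α_j))^{−1} mod 11.
  i = 1 (α = 1): (1−5)(1−7)(1−3)(1−2) = (−4)·(−6)·(−2)·(−1) = 48 ≡ 4, so v_1 = 4^{−1} = 3 (mod 11).
  i = 2 (α = 5): (5−1)(5−7)(5−3)(5−2) = 4·(−2)·2·3 = −48 ≡ 7, so v_2 = 7^{−1} = 8 (mod 11).
  i = 3 (α = 7): (7−1)(7−5)(7−3)(7−2) = 6·2·4·5 = 240 ≡ 9, so v_3 = 9^{−1} = 5 (mod 11).
  i = 4 (α = 3): (3−1)(3−5)(3−7)(3−2) = 2·(−2)·(−4)·1 = 16 ≡ 5, so v_4 = 5^{−1} = 9 (mod 11).
  i = 5 (α = 2): (2−1)(2−5)(2−7)(2−3) = 1·(−3)·(−5)·(−1) = −15 ≡ 7, so v_5 = 7^{−1} = 8 (mod 11).
  v = [3, 8, 5, 9, 8].
Step 2: syndromes of r = [9, 3, 4, 0, 10] (all sums mod 11).
  S_0 = Σ v_i r_i = 3·9 + 8·3 + 5·4 + 9·0 + 8·10 = 151 ≡ 8.
  S_1 = Σ v_i α_i r_i = 3·1·9 + 8·5·3 + 5·7·4 + 9·3·0 + 8·2·10 = 447 ≡ 7.
  α_i^2 mod 11 = [1, 3, 5, 9, 4].
  S_2 = Σ v_i α_i^2 r_i = 3·1·9 + 8·3·3 + 5·5·4 + 9·9·0 + 8·4·10 = 519 ≡ 2.
  S = (8, 7, 2) ≠ 0, so r is not a codeword (an error is present).
Step 3: locate the error. For a single error e at position i, S_ℓ = v_i·e·α_i^ℓ, so α_err = S_1/S_0.
  S_0^{−1} = 8^{−1} = 7 (mod 11), so α_err = 7·7 = 49 ≡ 5 = α_2. Error position i = 2.
  Consistency check: S_2/S_1 = 2·8 = 16 ≡ 5 = α_err ✓ (single-error assumption holds).
Step 4: error magnitude e = S_0/v_2 = S_0·∏_{j≠2}(α_2 − α_j) = 8·7 = 56 ≡ 1 (mod 11).
Step 5: correct position 2: c_2 = r_2 − e = 3 − 1 ≡ 2 (mod 11). Hence c = [9, 2, 4, 0, 10].
  Check: interpolating c through the α_i gives m(x) = 8 + 1·x (degree < 2) with m(α_i) = c_i for every i, so c is indeed a codeword.


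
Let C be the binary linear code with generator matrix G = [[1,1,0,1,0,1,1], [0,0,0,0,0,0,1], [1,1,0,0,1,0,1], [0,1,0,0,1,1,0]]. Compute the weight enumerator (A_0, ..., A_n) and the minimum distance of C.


Weight distribution: A_0 = 1, A_1 = 1, A_2 = 2, A_3 = 6, A_4 = 5, A_5 = 1. Minimum distance d = 1.

Enumerate all 2^4 = 16 messages m ∈ F_2^4.
For each, compute codeword c = mG in F_2^7, then tally its weight.
  m = 0000 → c = 0000000, weight = 0.
  m = 1000 → c = 1101011, weight = 5.
  m = 0100 → c = 0000001, weight = 1.
  m = 1100 → c = 1101010, weight = 4.
  m = 0010 → c = 1100101, weight = 4.
  m = 1010 → c = 0001110, weight = 3.
  m = 0110 → c = 1100100, weight = 3.
  m = 1110 → c = 0001111, weight = 4.
  m = 0001 → c = 0100110, weight = 3.
  m = 1001 → c = 1001101, weight = 4.
  m = 0101 → c = 0100111, weight = 4.
  m = 1101 → c = 1001100, weight = 3.
  m = 0011 → c = 1000011, weight = 3.
  m = 1011 → c = 0101000, weight = 2.
  m = 0111 → c = 1000010, weight = 2.
  m = 1111 → c = 0101001, weight = 3.
Tally weights:
  weight 0: 1 codewords.
  weight 1: 1 codewords.
  weight 2: 2 codewords.
  weight 3: 6 codewords.
  weight 4: 5 codewords.
  weight 5: 1 codewords.
Minimum distance d = smallest w > 0 with A_w > 0 = 1.
Sanity: Σ A_w = 16 = 2^4 = 16 ✓.


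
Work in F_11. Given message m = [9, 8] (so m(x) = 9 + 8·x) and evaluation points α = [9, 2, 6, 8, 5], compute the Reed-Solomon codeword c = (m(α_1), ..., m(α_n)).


c = [4, 3, 2, 7, 5]

Message polynomial: m(x) = 9 + 8·x (mod 11).
For each evaluation point α_i, compute m(α_i) mod 11:
  α_1 = 9: Horner steps 8 → 4, so m(9) = 4.
  α_2 = 2: Horner steps 8 → 3, so m(2) = 3.
  α_3 = 6: Horner steps 8 → 2, so m(6) = 2.
  α_4 = 8: Horner steps 8 → 7, so m(8) = 7.
  α_5 = 5: Horner steps 8 → 5, so m(5) = 5.
Codeword c = [4, 3, 2, 7, 5] ∈ F_11^5.


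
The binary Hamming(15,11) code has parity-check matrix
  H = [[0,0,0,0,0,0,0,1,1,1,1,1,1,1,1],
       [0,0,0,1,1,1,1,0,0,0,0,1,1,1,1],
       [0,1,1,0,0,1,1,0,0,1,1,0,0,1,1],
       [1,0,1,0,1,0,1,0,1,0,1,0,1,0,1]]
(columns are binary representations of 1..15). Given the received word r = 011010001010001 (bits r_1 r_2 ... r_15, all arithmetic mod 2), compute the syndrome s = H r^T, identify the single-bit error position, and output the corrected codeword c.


s = (1, 0, 0, 1)^T, error position = 9, corrected codeword c = 011010000010001

Compute s = H r^T mod 2 one row at a time:
  s_1 = 0 + 1 + 0 + 1 + 0 + 0 + 0 + 1 = 3 ≡ 1 (mod 2).
  s_2 = 0 + 1 + 0 + 0 + 0 + 0 + 0 + 1 = 2 ≡ 0 (mod 2).
  s_3 = 1 + 1 + 0 + 0 + 0 + 1 + 0 + 1 = 4 ≡ 0 (mod 2).
  s_4 = 0 + 1 + 1 + 0 + 1 + 1 + 0 + 1 = 5 ≡ 1 (mod 2).
s = (1, 0, 0, 1)^T — this equals column 9 of H (binary 1001), so error is at position 9.
Correct: flip bit 9 of r = 011010001010001 to get c = 011010000010001.


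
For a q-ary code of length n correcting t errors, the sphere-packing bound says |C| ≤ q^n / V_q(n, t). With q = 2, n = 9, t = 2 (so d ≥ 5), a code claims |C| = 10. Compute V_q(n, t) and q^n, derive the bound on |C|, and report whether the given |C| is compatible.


V_q(n, t) = 46, q^n = 512, Hamming bound = 11, |C| = 10 ≤ bound (satisfied).

Step 1: Compute V_q(n, t) = Σ_{j=0}^2 C(n, j) (q−1)^j.
  j = 0: C(9,0)·(1)^0 = 1·1 = 1.
  j = 1: C(9,1)·(1)^1 = 9·1 = 9.
  j = 2: C(9,2)·(1)^2 = 36·1 = 36.
  V_q(n, t) = 1 + 9 + 36 = 46.
Step 2: q^n = 2^9 = 512.
Step 3: Hamming bound ⌊q^n / V_q(n,t)⌋ = ⌊512/46⌋ = 11.
Step 4: Compare |C| = 10 to 11: satisfied.
The claimed |C| lies below the Hamming bound.


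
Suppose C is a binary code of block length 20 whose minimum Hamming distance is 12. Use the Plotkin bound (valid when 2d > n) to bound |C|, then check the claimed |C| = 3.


Plotkin bound M ≤ 6; given |C| = 3 ≤ bound (satisfied).

Check applicability: 2d = 24, n = 20.
2d − n = 4 > 0, so Plotkin applies.
Compute d/(2d−n) = 12/4 ≈ 3.0000.
⌊d/(2d−n)⌋ = 3.
Plotkin bound: M ≤ 2·3 = 6.
Given |C| = 3, check: satisfied.
This |C| is below the Plotkin bound.


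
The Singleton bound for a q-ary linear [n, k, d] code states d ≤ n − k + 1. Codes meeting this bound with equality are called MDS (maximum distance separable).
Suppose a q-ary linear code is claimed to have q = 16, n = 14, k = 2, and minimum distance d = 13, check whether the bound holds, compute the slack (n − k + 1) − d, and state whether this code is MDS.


Singleton RHS = n − k + 1 = 13, slack = 0, bound satisfied, MDS.

Singleton bound: d ≤ n − k + 1.
Here n = 14, k = 2, so n − k + 1 = 13.
Given d = 13, check d ≤ 13: YES.
Slack = (n − k + 1) − d = 0.
The code is MDS (slack = 0).
Description: the claimed parameters are [14, 2, 13]_16; such a code would be MDS (meets Singleton bound).


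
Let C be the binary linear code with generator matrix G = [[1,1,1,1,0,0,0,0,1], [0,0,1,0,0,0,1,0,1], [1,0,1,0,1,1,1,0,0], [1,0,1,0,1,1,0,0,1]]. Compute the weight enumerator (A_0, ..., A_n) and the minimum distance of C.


Weight distribution: A_0 = 1, A_1 = 1, A_2 = 1, A_3 = 1, A_4 = 5, A_5 = 5, A_6 = 1, A_7 = 1. Minimum distance d = 1.

Enumerate all 2^4 = 16 messages m ∈ F_2^4.
For each, compute codeword c = mG in F_2^9, then tally its weight.
  m = 0000 → c = 000000000, weight = 0.
  m = 1000 → c = 111100001, weight = 5.
  m = 0100 → c = 001000101, weight = 3.
  m = 1100 → c = 110100100, weight = 4.
  m = 0010 → c = 101011100, weight = 5.
  m = 1010 → c = 010111101, weight = 6.
  m = 0110 → c = 100011001, weight = 4.
  m = 1110 → c = 011111000, weight = 5.
  m = 0001 → c = 101011001, weight = 5.
  m = 1001 → c = 010111000, weight = 4.
  m = 0101 → c = 100011100, weight = 4.
  m = 1101 → c = 011111101, weight = 7.
  m = 0011 → c = 000000101, weight = 2.
  m = 1011 → c = 111100100, weight = 5.
  m = 0111 → c = 001000000, weight = 1.
  m = 1111 → c = 110100001, weight = 4.
Tally weights:
  weight 0: 1 codewords.
  weight 1: 1 codewords.
  weight 2: 1 codewords.
  weight 3: 1 codewords.
  weight 4: 5 codewords.
  weight 5: 5 codewords.
  weight 6: 1 codewords.
  weight 7: 1 codewords.
Minimum distance d = smallest w > 0 with A_w > 0 = 1.
Sanity: Σ A_w = 16 = 2^4 = 16 ✓.


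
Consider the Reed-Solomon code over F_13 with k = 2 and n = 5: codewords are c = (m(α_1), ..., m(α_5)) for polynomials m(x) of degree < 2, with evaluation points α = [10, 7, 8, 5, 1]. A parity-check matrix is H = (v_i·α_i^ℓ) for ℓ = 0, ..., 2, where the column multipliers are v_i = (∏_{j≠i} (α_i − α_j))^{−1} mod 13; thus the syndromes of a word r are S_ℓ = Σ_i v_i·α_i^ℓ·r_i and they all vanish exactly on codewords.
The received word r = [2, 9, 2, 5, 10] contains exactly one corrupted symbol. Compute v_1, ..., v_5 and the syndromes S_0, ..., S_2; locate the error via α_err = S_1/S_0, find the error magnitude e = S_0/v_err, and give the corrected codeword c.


S = (3, 11, 10), error at position 3, error magnitude e = 4, c = [2, 9, 11, 5, 10].

Step 1: column multipliers v_i = (∏_{j≠i}(α_i − α_j))^{−1} mod 13.
  i = 1 (α = 10): (10−7)(10−8)(10−5)(10−1) = 3·2·5·9 = 270 ≡ 10, so v_1 = 10^{−1} = 4 (mod 13).
  i = 2 (α = 7): (7−10)(7−8)(7−5)(7−1) = (−3)·(−1)·2·6 = 36 ≡ 10, so v_2 = 10^{−1} = 4 (mod 13).
  i = 3 (α = 8): (8−10)(8−7)(8−5)(8−1) = (−2)·1·3·7 = −42 ≡ 10, so v_3 = 10^{−1} = 4 (mod 13).
  i = 4 (α = 5): (5−10)(5−7)(5−8)(5−1) = (−5)·(−2)·(−3)·4 = −120 ≡ 10, so v_4 = 10^{−1} = 4 (mod 13).
  i = 5 (α = 1): (1−10)(1−7)(1−8)(1−5) = (−9)·(−6)·(−7)·(−4) = 1512 ≡ 4, so v_5 = 4^{−1} = 10 (mod 13).
  v = [4, 4, 4, 4, 10].
Step 2: syndromes of r = [2, 9, 2, 5, 10] (all sums mod 13).
  S_0 = Σ v_i r_i = 4·2 + 4·9 + 4·2 + 4·5 + 10·10 = 172 ≡ 3.
  S_1 = Σ v_i α_i r_i = 4·10·2 + 4·7·9 + 4·8·2 + 4·5·5 + 10·1·10 = 596 ≡ 11.
  α_i^2 mod 13 = [9, 10, 12, 12, 1].
  S_2 = Σ v_i α_i^2 r_i = 4·9·2 + 4·10·9 + 4·12·2 + 4·12·5 + 10·1·10 = 868 ≡ 10.
  S = (3, 11, 10) ≠ 0, so r is not a codeword (an error is present).
Step 3: locate the error. For a single error e at position i, S_ℓ = v_i·e·α_i^ℓ, so α_err = S_1/S_0.
  S_0^{−1} = 3^{−1} = 9 (mod 13), so α_err = 11·9 = 99 ≡ 8 = α_3. Error position i = 3.
  Consistency check: S_2/S_1 = 10·6 = 60 ≡ 8 = α_err ✓ (single-error assumption holds).
Step 4: error magnitude e = S_0/v_3 = S_0·∏_{j≠3}(α_3 − α_j) = 3·10 = 30 ≡ 4 (mod 13).
Step 5: correct position 3: c_3 = r_3 − e = 2 − 4 ≡ 11 (mod 13). Hence c = [2, 9, 11, 5, 10].
  Check: interpolating c through the α_i gives m(x) = 8 + 2·x (degree < 2) with m(α_i) = c_i for every i, so c is indeed a codeword.


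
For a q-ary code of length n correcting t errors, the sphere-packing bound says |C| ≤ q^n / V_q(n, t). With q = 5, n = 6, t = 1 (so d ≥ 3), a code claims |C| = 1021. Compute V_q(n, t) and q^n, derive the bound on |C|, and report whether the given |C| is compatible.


V_q(n, t) = 25, q^n = 15625, Hamming bound = 625, |C| = 1021 > bound (violated).

Step 1: Compute V_q(n, t) = Σ_{j=0}^1 C(n, j) (q−1)^j.
  j = 0: C(6,0)·(4)^0 = 1·1 = 1.
  j = 1: C(6,1)·(4)^1 = 6·4 = 24.
  V_q(n, t) = 1 + 24 = 25.
Step 2: q^n = 5^6 = 15625.
Step 3: Hamming bound ⌊q^n / V_q(n,t)⌋ = ⌊15625/25⌋ = 625.
Step 4: Compare |C| = 1021 to 625: violated.
The claimed |C| lies above the Hamming bound, so no 5-ary code of length 6 with d ≥ 3 can have 1021 codewords.


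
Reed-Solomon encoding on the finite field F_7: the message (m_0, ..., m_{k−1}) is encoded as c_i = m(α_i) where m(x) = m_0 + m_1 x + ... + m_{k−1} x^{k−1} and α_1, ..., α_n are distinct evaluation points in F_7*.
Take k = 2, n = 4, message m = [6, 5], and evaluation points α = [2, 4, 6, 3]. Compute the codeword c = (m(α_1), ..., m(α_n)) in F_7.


c = [2, 5, 1, 0]

Message polynomial: m(x) = 6 + 5·x (mod 7).
For each evaluation point α_i, compute m(α_i) mod 7:
  α_1 = 2: Horner steps 5 → 2, so m(2) = 2.
  α_2 = 4: Horner steps 5 → 5, so m(4) = 5.
  α_3 = 6: Horner steps 5 → 1, so m(6) = 1.
  α_4 = 3: Horner steps 5 → 0, so m(3) = 0.
Codeword c = [2, 5, 1, 0] ∈ F_7^4.


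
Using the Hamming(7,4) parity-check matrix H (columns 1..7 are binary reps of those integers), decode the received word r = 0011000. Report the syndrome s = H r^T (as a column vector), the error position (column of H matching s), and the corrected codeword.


s = (1, 1, 1)^T, error position = 7, corrected codeword c = 0011001

Compute s = H r^T mod 2 one row at a time:
  s_1 = 1 + 0 + 0 + 0 = 1 ≡ 1 (mod 2).
  s_2 = 0 + 1 + 0 + 0 = 1 ≡ 1 (mod 2).
  s_3 = 0 + 1 + 0 + 0 = 1 ≡ 1 (mod 2).
s = (1, 1, 1)^T — this equals column 7 of H (binary 111), so error is at position 7.
Correct: flip bit 7 of r = 0011000 to get c = 0011001.


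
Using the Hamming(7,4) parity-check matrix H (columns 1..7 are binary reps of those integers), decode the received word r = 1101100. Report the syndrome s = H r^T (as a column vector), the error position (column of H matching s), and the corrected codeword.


s = (0, 1, 0)^T, error position = 2, corrected codeword c = 1001100

Compute s = H r^T mod 2 one row at a time:
  s_1 = 1 + 1 + 0 + 0 = 2 ≡ 0 (mod 2).
  s_2 = 1 + 0 + 0 + 0 = 1 ≡ 1 (mod 2).
  s_3 = 1 + 0 + 1 + 0 = 2 ≡ 0 (mod 2).
s = (0, 1, 0)^T — this equals column 2 of H (binary 010), so error is at position 2.
Correct: flip bit 2 of r = 1101100 to get c = 1001100.


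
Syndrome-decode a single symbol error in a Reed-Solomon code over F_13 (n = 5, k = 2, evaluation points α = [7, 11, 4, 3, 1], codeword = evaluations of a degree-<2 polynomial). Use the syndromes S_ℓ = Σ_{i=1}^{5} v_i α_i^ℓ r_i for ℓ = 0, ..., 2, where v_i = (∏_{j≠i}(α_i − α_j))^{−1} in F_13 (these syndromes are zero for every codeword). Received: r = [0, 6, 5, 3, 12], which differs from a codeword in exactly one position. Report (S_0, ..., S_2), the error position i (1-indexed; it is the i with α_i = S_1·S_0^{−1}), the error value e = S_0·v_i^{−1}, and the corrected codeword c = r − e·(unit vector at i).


S = (12, 6, 3), error at position 1, error magnitude e = 2, c = [11, 6, 5, 3, 12].

Step 1: column multipliers v_i = (∏_{j≠i}(α_i − α_j))^{−1} mod 13.
  i = 1 (α = 7): (7−11)(7−4)(7−3)(7−1) = (−4)·3·4·6 = −288 ≡ 11, so v_1 = 11^{−1} = 6 (mod 13).
  i = 2 (α = 11): (11−7)(11−4)(11−3)(11−1) = 4·7·8·10 = 2240 ≡ 4, so v_2 = 4^{−1} = 10 (mod 13).
  i = 3 (α = 4): (4−7)(4−11)(4−3)(4−1) = (−3)·(−7)·1·3 = 63 ≡ 11, so v_3 = 11^{−1} = 6 (mod 13).
  i = 4 (α = 3): (3−7)(3−11)(3−4)(3−1) = (−4)·(−8)·(−1)·2 = −64 ≡ 1, so v_4 = 1^{−1} = 1 (mod 13).
  i = 5 (α = 1): (1−7)(1−11)(1−4)(1−3) = (−6)·(−10)·(−3)·(−2) = 360 ≡ 9, so v_5 = 9^{−1} = 3 (mod 13).
  v = [6, 10, 6, 1, 3].
Step 2: syndromes of r = [0, 6, 5, 3, 12] (all sums mod 13).
  S_0 = Σ v_i r_i = 6·0 + 10·6 + 6·5 + 1·3 + 3·12 = 129 ≡ 12.
  S_1 = Σ v_i α_i r_i = 6·7·0 + 10·11·6 + 6·4·5 + 1·3·3 + 3·1·12 = 825 ≡ 6.
  α_i^2 mod 13 = [10, 4, 3, 9, 1].
  S_2 = Σ v_i α_i^2 r_i = 6·10·0 + 10·4·6 + 6·3·5 + 1·9·3 + 3·1·12 = 393 ≡ 3.
  S = (12, 6, 3) ≠ 0, so r is not a codeword (an error is present).
Step 3: locate the error. For a single error e at position i, S_ℓ = v_i·e·α_i^ℓ, so α_err = S_1/S_0.
  S_0^{−1} = 12^{−1} = 12 (mod 13), so α_err = 6·12 = 72 ≡ 7 = α_1. Error position i = 1.
  Consistency check: S_2/S_1 = 3·11 = 33 ≡ 7 = α_err ✓ (single-error assumption holds).
Step 4: error magnitude e = S_0/v_1 = S_0·∏_{j≠1}(α_1 − α_j) = 12·11 = 132 ≡ 2 (mod 13).
Step 5: correct position 1: c_1 = r_1 − e = 0 − 2 ≡ 11 (mod 13). Hence c = [11, 6, 5, 3, 12].
  Check: interpolating c through the α_i gives m(x) = 10 + 2·x (degree < 2) with m(α_i) = c_i for every i, so c is indeed a codeword.


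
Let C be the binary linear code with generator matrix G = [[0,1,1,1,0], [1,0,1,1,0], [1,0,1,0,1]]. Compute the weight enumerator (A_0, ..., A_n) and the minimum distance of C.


Weight distribution: A_0 = 1, A_2 = 2, A_3 = 4, A_4 = 1. Minimum distance d = 2.

Enumerate all 2^3 = 8 messages m ∈ F_2^3.
For each, compute codeword c = mG in F_2^5, then tally its weight.
  m = 000 → c = 00000, weight = 0.
  m = 100 → c = 01110, weight = 3.
  m = 010 → c = 10110, weight = 3.
  m = 110 → c = 11000, weight = 2.
  m = 001 → c = 10101, weight = 3.
  m = 101 → c = 11011, weight = 4.
  m = 011 → c = 00011, weight = 2.
  m = 111 → c = 01101, weight = 3.
Tally weights:
  weight 0: 1 codewords.
  weight 2: 2 codewords.
  weight 3: 4 codewords.
  weight 4: 1 codewords.
Minimum distance d = smallest w > 0 with A_w > 0 = 2.
Sanity: Σ A_w = 8 = 2^3 = 8 ✓.


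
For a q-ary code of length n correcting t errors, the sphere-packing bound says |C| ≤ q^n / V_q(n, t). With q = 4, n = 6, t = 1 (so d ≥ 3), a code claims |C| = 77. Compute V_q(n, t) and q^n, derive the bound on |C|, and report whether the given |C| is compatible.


V_q(n, t) = 19, q^n = 4096, Hamming bound = 215, |C| = 77 ≤ bound (satisfied).

Step 1: Compute V_q(n, t) = Σ_{j=0}^1 C(n, j) (q−1)^j.
  j = 0: C(6,0)·(3)^0 = 1·1 = 1.
  j = 1: C(6,1)·(3)^1 = 6·3 = 18.
  V_q(n, t) = 1 + 18 = 19.
Step 2: q^n = 4^6 = 4096.
Step 3: Hamming bound ⌊q^n / V_q(n,t)⌋ = ⌊4096/19⌋ = 215.
Step 4: Compare |C| = 77 to 215: satisfied.
The claimed |C| lies below the Hamming bound.


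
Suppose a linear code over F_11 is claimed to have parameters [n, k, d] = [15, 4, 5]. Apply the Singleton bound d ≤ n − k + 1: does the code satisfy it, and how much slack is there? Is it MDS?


Singleton RHS = n − k + 1 = 12, slack = 7, bound satisfied, not MDS.

Singleton bound: d ≤ n − k + 1.
Here n = 15, k = 4, so n − k + 1 = 12.
Given d = 5, check d ≤ 12: YES.
Slack = (n − k + 1) − d = 7.
The code is NOT MDS (slack = 7 > 0).
Description: the claimed parameters are [15, 4, 5]_11; such a code would be non-MDS.


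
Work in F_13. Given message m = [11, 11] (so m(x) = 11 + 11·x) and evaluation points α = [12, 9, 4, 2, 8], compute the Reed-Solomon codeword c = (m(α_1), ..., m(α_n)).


c = [0, 6, 3, 7, 8]

Message polynomial: m(x) = 11 + 11·x (mod 13).
For each evaluation point α_i, compute m(α_i) mod 13:
  α_1 = 12: Horner steps 11 → 0, so m(12) = 0.
  α_2 = 9: Horner steps 11 → 6, so m(9) = 6.
  α_3 = 4: Horner steps 11 → 3, so m(4) = 3.
  α_4 = 2: Horner steps 11 → 7, so m(2) = 7.
  α_5 = 8: Horner steps 11 → 8, so m(8) = 8.
Codeword c = [0, 6, 3, 7, 8] ∈ F_13^5.


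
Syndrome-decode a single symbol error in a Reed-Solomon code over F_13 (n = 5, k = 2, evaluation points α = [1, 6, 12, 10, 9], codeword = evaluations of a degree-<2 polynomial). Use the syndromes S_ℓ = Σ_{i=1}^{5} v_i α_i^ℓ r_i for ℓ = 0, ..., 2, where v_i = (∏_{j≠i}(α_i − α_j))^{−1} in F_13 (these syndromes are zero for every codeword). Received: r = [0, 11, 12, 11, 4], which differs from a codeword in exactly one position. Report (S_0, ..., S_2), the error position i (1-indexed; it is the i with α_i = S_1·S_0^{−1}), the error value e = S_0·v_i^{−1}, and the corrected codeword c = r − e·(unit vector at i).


S = (7, 3, 5), error at position 2, error magnitude e = 2, c = [0, 9, 12, 11, 4].

Step 1: column multipliers v_i = (∏_{j≠i}(α_i − α_j))^{−1} mod 13.
  i = 1 (α = 1): (1−6)(1−12)(1−10)(1−9) = (−5)·(−11)·(−9)·(−8) = 3960 ≡ 8, so v_1 = 8^{−1} = 5 (mod 13).
  i = 2 (α = 6): (6−1)(6−12)(6−10)(6−9) = 5·(−6)·(−4)·(−3) = −360 ≡ 4, so v_2 = 4^{−1} = 10 (mod 13).
  i = 3 (α = 12): (12−1)(12−6)(12−10)(12−9) = 11·6·2·3 = 396 ≡ 6, so v_3 = 6^{−1} = 11 (mod 13).
  i = 4 (α = 10): (10−1)(10−6)(10−12)(10−9) = 9·4·(−2)·1 = −72 ≡ 6, so v_4 = 6^{−1} = 11 (mod 13).
  i = 5 (α = 9): (9−1)(9−6)(9−12)(9−10) = 8·3·(−3)·(−1) = 72 ≡ 7, so v_5 = 7^{−1} = 2 (mod 13).
  v = [5, 10, 11, 11, 2].
Step 2: syndromes of r = [0, 11, 12, 11, 4] (all sums mod 13).
  S_0 = Σ v_i r_i = 5·0 + 10·11 + 11·12 + 11·11 + 2·4 = 371 ≡ 7.
  S_1 = Σ v_i α_i r_i = 5·1·0 + 10·6·11 + 11·12·12 + 11·10·11 + 2·9·4 = 3526 ≡ 3.
  α_i^2 mod 13 = [1, 10, 1, 9, 3].
  S_2 = Σ v_i α_i^2 r_i = 5·1·0 + 10·10·11 + 11·1·12 + 11·9·11 + 2·3·4 = 2345 ≡ 5.
  S = (7, 3, 5) ≠ 0, so r is not a codeword (an error is present).
Step 3: locate the error. For a single error e at position i, S_ℓ = v_i·e·α_i^ℓ, so α_err = S_1/S_0.
  S_0^{−1} = 7^{−1} = 2 (mod 13), so α_err = 3·2 = 6 ≡ 6 = α_2. Error position i = 2.
  Consistency check: S_2/S_1 = 5·9 = 45 ≡ 6 = α_err ✓ (single-error assumption holds).
Step 4: error magnitude e = S_0/v_2 = S_0·∏_{j≠2}(α_2 − α_j) = 7·4 = 28 ≡ 2 (mod 13).
Step 5: correct position 2: c_2 = r_2 − e = 11 − 2 ≡ 9 (mod 13). Hence c = [0, 9, 12, 11, 4].
  Check: interpolating c through the α_i gives m(x) = 6 + 7·x (degree < 2) with m(α_i) = c_i for every i, so c is indeed a codeword.


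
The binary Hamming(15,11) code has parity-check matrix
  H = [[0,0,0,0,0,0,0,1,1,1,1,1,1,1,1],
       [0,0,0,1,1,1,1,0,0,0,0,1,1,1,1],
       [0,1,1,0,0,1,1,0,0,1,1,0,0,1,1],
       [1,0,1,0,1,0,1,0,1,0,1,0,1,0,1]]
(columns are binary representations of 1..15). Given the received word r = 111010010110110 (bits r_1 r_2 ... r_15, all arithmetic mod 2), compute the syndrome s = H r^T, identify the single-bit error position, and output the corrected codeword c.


s = (1, 1, 1, 1)^T, error position = 15, corrected codeword c = 111010010110111

Compute s = H r^T mod 2 one row at a time:
  s_1 = 1 + 0 + 1 + 1 + 0 + 1 + 1 + 0 = 5 ≡ 1 (mod 2).
  s_2 = 0 + 1 + 0 + 0 + 0 + 1 + 1 + 0 = 3 ≡ 1 (mod 2).
  s_3 = 1 + 1 + 0 + 0 + 1 + 1 + 1 + 0 = 5 ≡ 1 (mod 2).
  s_4 = 1 + 1 + 1 + 0 + 0 + 1 + 1 + 0 = 5 ≡ 1 (mod 2).
s = (1, 1, 1, 1)^T — this equals column 15 of H (binary 1111), so error is at position 15.
Correct: flip bit 15 of r = 111010010110110 to get c = 111010010110111.


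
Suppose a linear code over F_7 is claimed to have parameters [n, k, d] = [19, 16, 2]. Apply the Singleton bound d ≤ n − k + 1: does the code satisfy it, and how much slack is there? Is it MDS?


Singleton RHS = n − k + 1 = 4, slack = 2, bound satisfied, not MDS.

Singleton bound: d ≤ n − k + 1.
Here n = 19, k = 16, so n − k + 1 = 4.
Given d = 2, check d ≤ 4: YES.
Slack = (n − k + 1) − d = 2.
The code is NOT MDS (slack = 2 > 0).
Description: the claimed parameters are [19, 16, 2]_7; such a code would be non-MDS.


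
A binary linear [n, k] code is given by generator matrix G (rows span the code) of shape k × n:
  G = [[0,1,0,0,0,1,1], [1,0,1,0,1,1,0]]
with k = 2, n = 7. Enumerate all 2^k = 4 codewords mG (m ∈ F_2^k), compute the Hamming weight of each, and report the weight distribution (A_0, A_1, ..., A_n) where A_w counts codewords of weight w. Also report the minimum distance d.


Weight distribution: A_0 = 1, A_3 = 1, A_4 = 1, A_5 = 1. Minimum distance d = 3.

Enumerate all 2^2 = 4 messages m ∈ F_2^2.
For each, compute codeword c = mG in F_2^7, then tally its weight.
  m = 00 → c = 0000000, weight = 0.
  m = 10 → c = 0100011, weight = 3.
  m = 01 → c = 1010110, weight = 4.
  m = 11 → c = 1110101, weight = 5.
Tally weights:
  weight 0: 1 codewords.
  weight 3: 1 codewords.
  weight 4: 1 codewords.
  weight 5: 1 codewords.
Minimum distance d = smallest w > 0 with A_w > 0 = 3.
Sanity: Σ A_w = 4 = 2^2 = 4 ✓.


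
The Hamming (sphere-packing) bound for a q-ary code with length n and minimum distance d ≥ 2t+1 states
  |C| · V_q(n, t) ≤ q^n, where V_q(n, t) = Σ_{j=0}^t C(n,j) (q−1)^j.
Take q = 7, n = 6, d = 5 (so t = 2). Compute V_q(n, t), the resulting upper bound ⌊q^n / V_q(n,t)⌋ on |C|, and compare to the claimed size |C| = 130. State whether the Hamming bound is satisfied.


V_q(n, t) = 577, q^n = 117649, Hamming bound = 203, |C| = 130 ≤ bound (satisfied).

Step 1: Compute V_q(n, t) = Σ_{j=0}^2 C(n, j) (q−1)^j.
  j = 0: C(6,0)·(6)^0 = 1·1 = 1.
  j = 1: C(6,1)·(6)^1 = 6·6 = 36.
  j = 2: C(6,2)·(6)^2 = 15·36 = 540.
  V_q(n, t) = 1 + 36 + 540 = 577.
Step 2: q^n = 7^6 = 117649.
Step 3: Hamming bound ⌊q^n / V_q(n,t)⌋ = ⌊117649/577⌋ = 203.
Step 4: Compare |C| = 130 to 203: satisfied.
The claimed |C| lies below the Hamming bound.


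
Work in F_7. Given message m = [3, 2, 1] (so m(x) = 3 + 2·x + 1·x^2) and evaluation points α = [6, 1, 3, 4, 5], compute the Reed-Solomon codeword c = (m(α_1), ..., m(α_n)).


c = [2, 6, 4, 6, 3]

Message polynomial: m(x) = 3 + 2·x + 1·x^2 (mod 7).
For each evaluation point α_i, compute m(α_i) mod 7:
  α_1 = 6: Horner steps 1 → 1 → 2, so m(6) = 2.
  α_2 = 1: Horner steps 1 → 3 → 6, so m(1) = 6.
  α_3 = 3: Horner steps 1 → 5 → 4, so m(3) = 4.
  α_4 = 4: Horner steps 1 → 6 → 6, so m(4) = 6.
  α_5 = 5: Horner steps 1 → 0 → 3, so m(5) = 3.
Codeword c = [2, 6, 4, 6, 3] ∈ F_7^5.


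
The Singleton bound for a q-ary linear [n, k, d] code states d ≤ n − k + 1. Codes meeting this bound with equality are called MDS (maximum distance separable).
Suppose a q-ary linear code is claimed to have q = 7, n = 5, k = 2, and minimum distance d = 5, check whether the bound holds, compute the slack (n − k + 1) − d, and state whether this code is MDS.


Singleton RHS = n − k + 1 = 4, slack = -1, bound violated (no such code; not MDS).

Singleton bound: d ≤ n − k + 1.
Here n = 5, k = 2, so n − k + 1 = 4.
Given d = 5, check d ≤ 4: NO.
Slack = (n − k + 1) − d = -1.
The slack is negative: d = 5 exceeds n − k + 1 = 4 by 1, so the Singleton bound is violated and no linear [5, 2, 5]_7 code can exist. In particular it is not MDS (MDS requires d = n − k + 1 exactly).
Description: the claimed parameters are [5, 2, 5]_7; such a code would be impossible (violates the Singleton bound).


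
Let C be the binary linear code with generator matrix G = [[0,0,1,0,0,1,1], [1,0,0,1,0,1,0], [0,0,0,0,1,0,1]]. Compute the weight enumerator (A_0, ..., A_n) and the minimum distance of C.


Weight distribution: A_0 = 1, A_2 = 1, A_3 = 3, A_4 = 2, A_5 = 1. Minimum distance d = 2.

Enumerate all 2^3 = 8 messages m ∈ F_2^3.
For each, compute codeword c = mG in F_2^7, then tally its weight.
  m = 000 → c = 0000000, weight = 0.
  m = 100 → c = 0010011, weight = 3.
  m = 010 → c = 1001010, weight = 3.
  m = 110 → c = 1011001, weight = 4.
  m = 001 → c = 0000101, weight = 2.
  m = 101 → c = 0010110, weight = 3.
  m = 011 → c = 1001111, weight = 5.
  m = 111 → c = 1011100, weight = 4.
Tally weights:
  weight 0: 1 codewords.
  weight 2: 1 codewords.
  weight 3: 3 codewords.
  weight 4: 2 codewords.
  weight 5: 1 codewords.
Minimum distance d = smallest w > 0 with A_w > 0 = 2.
Sanity: Σ A_w = 8 = 2^3 = 8 ✓.


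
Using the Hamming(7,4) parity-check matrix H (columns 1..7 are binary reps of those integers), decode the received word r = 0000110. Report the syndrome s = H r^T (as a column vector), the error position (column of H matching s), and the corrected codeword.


s = (0, 1, 1)^T, error position = 3, corrected codeword c = 0010110

Compute s = H r^T mod 2 one row at a time:
  s_1 = 0 + 1 + 1 + 0 = 2 ≡ 0 (mod 2).
  s_2 = 0 + 0 + 1 + 0 = 1 ≡ 1 (mod 2).
  s_3 = 0 + 0 + 1 + 0 = 1 ≡ 1 (mod 2).
s = (0, 1, 1)^T — this equals column 3 of H (binary 011), so error is at position 3.
Correct: flip bit 3 of r = 0000110 to get c = 0010110.


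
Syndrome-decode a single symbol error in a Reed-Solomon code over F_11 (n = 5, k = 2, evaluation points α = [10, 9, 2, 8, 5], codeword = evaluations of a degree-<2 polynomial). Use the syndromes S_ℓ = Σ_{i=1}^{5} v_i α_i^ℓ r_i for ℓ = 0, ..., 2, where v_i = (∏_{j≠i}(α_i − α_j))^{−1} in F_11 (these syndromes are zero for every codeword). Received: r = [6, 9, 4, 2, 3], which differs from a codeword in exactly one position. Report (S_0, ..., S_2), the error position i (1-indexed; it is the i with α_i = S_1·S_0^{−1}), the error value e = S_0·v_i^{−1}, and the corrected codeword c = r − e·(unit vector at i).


S = (4, 7, 4), error at position 1, error magnitude e = 1, c = [5, 9, 4, 2, 3].

Step 1: column multipliers v_i = (∏_{j≠i}(α_i − α_j))^{−1} mod 11.
  i = 1 (α = 10): (10−9)(10−2)(10−8)(10−5) = 1·8·2·5 = 80 ≡ 3, so v_1 = 3^{−1} = 4 (mod 11).
  i = 2 (α = 9): (9−10)(9−2)(9−8)(9−5) = (−1)·7·1·4 = −28 ≡ 5, so v_2 = 5^{−1} = 9 (mod 11).
  i = 3 (α = 2): (2−10)(2−9)(2−8)(2−5) = (−8)·(−7)·(−6)·(−3) = 1008 ≡ 7, so v_3 = 7^{−1} = 8 (mod 11).
  i = 4 (α = 8): (8−10)(8−9)(8−2)(8−5) = (−2)·(−1)·6·3 = 36 ≡ 3, so v_4 = 3^{−1} = 4 (mod 11).
  i = 5 (α = 5): (5−10)(5−9)(5−2)(5−8) = (−5)·(−4)·3·(−3) = −180 ≡ 7, so v_5 = 7^{−1} = 8 (mod 11).
  v = [4, 9, 8, 4, 8].
Step 2: syndromes of r = [6, 9, 4, 2, 3] (all sums mod 11).
  S_0 = Σ v_i r_i = 4·6 + 9·9 + 8·4 + 4·2 + 8·3 = 169 ≡ 4.
  S_1 = Σ v_i α_i r_i = 4·10·6 + 9·9·9 + 8·2·4 + 4·8·2 + 8·5·3 = 1217 ≡ 7.
  α_i^2 mod 11 = [1, 4, 4, 9, 3].
  S_2 = Σ v_i α_i^2 r_i = 4·1·6 + 9·4·9 + 8·4·4 + 4·9·2 + 8·3·3 = 620 ≡ 4.
  S = (4, 7, 4) ≠ 0, so r is not a codeword (an error is present).
Step 3: locate the error. For a single error e at position i, S_ℓ = v_i·e·α_i^ℓ, so α_err = S_1/S_0.
  S_0^{−1} = 4^{−1} = 3 (mod 11), so α_err = 7·3 = 21 ≡ 10 = α_1. Error position i = 1.
  Consistency check: S_2/S_1 = 4·8 = 32 ≡ 10 = α_err ✓ (single-error assumption holds).
Step 4: error magnitude e = S_0/v_1 = S_0·∏_{j≠1}(α_1 − α_j) = 4·3 = 12 ≡ 1 (mod 11).
Step 5: correct position 1: c_1 = r_1 − e = 6 − 1 ≡ 5 (mod 11). Hence c = [5, 9, 4, 2, 3].
  Check: interpolating c through the α_i gives m(x) = 1 + 7·x (degree < 2) with m(α_i) = c_i for every i, so c is indeed a codeword.


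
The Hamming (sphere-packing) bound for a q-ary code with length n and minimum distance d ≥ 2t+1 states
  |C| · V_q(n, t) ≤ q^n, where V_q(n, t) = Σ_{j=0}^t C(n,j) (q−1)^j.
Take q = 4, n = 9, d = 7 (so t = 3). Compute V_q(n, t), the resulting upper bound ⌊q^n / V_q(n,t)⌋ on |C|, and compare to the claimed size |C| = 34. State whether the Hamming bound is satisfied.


V_q(n, t) = 2620, q^n = 262144, Hamming bound = 100, |C| = 34 ≤ bound (satisfied).

Step 1: Compute V_q(n, t) = Σ_{j=0}^3 C(n, j) (q−1)^j.
  j = 0: C(9,0)·(3)^0 = 1·1 = 1.
  j = 1: C(9,1)·(3)^1 = 9·3 = 27.
  j = 2: C(9,2)·(3)^2 = 36·9 = 324.
  j = 3: C(9,3)·(3)^3 = 84·27 = 2268.
  V_q(n, t) = 1 + 27 + 324 + 2268 = 2620.
Step 2: q^n = 4^9 = 262144.
Step 3: Hamming bound ⌊q^n / V_q(n,t)⌋ = ⌊262144/2620⌋ = 100.
Step 4: Compare |C| = 34 to 100: satisfied.
The claimed |C| lies below the Hamming bound.


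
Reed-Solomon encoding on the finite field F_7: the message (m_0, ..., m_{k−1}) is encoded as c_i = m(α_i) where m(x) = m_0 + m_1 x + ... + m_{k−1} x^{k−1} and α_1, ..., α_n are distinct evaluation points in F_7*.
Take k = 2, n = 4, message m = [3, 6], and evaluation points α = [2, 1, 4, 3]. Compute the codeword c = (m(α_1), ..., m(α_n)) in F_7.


c = [1, 2, 6, 0]

Message polynomial: m(x) = 3 + 6·x (mod 7).
For each evaluation point α_i, compute m(α_i) mod 7:
  α_1 = 2: Horner steps 6 → 1, so m(2) = 1.
  α_2 = 1: Horner steps 6 → 2, so m(1) = 2.
  α_3 = 4: Horner steps 6 → 6, so m(4) = 6.
  α_4 = 3: Horner steps 6 → 0, so m(3) = 0.
Codeword c = [1, 2, 6, 0] ∈ F_7^4.


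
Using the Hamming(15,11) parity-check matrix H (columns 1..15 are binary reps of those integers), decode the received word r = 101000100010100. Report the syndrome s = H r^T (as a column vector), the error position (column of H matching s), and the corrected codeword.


s = (0, 0, 1, 1)^T, error position = 3, corrected codeword c = 100000100010100

Compute s = H r^T mod 2 one row at a time:
  s_1 = 0 + 0 + 0 + 1 + 0 + 1 + 0 + 0 = 2 ≡ 0 (mod 2).
  s_2 = 0 + 0 + 0 + 1 + 0 + 1 + 0 + 0 = 2 ≡ 0 (mod 2).
  s_3 = 0 + 1 + 0 + 1 + 0 + 1 + 0 + 0 = 3 ≡ 1 (mod 2).
  s_4 = 1 + 1 + 0 + 1 + 0 + 1 + 1 + 0 = 5 ≡ 1 (mod 2).
s = (0, 0, 1, 1)^T — this equals column 3 of H (binary 0011), so error is at position 3.
Correct: flip bit 3 of r = 101000100010100 to get c = 100000100010100.


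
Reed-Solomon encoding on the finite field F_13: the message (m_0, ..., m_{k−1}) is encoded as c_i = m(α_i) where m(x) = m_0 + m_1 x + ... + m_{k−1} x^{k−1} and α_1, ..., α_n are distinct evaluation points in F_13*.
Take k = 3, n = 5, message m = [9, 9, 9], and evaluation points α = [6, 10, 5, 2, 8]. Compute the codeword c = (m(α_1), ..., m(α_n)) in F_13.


c = [10, 11, 6, 11, 7]

Message polynomial: m(x) = 9 + 9·x + 9·x^2 (mod 13).
For each evaluation point α_i, compute m(α_i) mod 13:
  α_1 = 6: Horner steps 9 → 11 → 10, so m(6) = 10.
  α_2 = 10: Horner steps 9 → 8 → 11, so m(10) = 11.
  α_3 = 5: Horner steps 9 → 2 → 6, so m(5) = 6.
  α_4 = 2: Horner steps 9 → 1 → 11, so m(2) = 11.
  α_5 = 8: Horner steps 9 → 3 → 7, so m(8) = 7.
Codeword c = [10, 11, 6, 11, 7] ∈ F_13^5.


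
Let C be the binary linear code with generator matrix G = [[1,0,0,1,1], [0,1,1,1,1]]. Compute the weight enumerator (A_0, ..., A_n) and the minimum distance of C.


Weight distribution: A_0 = 1, A_3 = 2, A_4 = 1. Minimum distance d = 3.

Enumerate all 2^2 = 4 messages m ∈ F_2^2.
For each, compute codeword c = mG in F_2^5, then tally its weight.
  m = 00 → c = 00000, weight = 0.
  m = 10 → c = 10011, weight = 3.
  m = 01 → c = 01111, weight = 4.
  m = 11 → c = 11100, weight = 3.
Tally weights:
  weight 0: 1 codewords.
  weight 3: 2 codewords.
  weight 4: 1 codewords.
Minimum distance d = smallest w > 0 with A_w > 0 = 3.
Sanity: Σ A_w = 4 = 2^2 = 4 ✓.


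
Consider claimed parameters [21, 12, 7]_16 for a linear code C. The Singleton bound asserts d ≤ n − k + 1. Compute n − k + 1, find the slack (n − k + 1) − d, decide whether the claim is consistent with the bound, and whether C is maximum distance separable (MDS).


Singleton RHS = n − k + 1 = 10, slack = 3, bound satisfied, not MDS.

Singleton bound: d ≤ n − k + 1.
Here n = 21, k = 12, so n − k + 1 = 10.
Given d = 7, check d ≤ 10: YES.
Slack = (n − k + 1) − d = 3.
The code is NOT MDS (slack = 3 > 0).
Description: the claimed parameters are [21, 12, 7]_16; such a code would be non-MDS.


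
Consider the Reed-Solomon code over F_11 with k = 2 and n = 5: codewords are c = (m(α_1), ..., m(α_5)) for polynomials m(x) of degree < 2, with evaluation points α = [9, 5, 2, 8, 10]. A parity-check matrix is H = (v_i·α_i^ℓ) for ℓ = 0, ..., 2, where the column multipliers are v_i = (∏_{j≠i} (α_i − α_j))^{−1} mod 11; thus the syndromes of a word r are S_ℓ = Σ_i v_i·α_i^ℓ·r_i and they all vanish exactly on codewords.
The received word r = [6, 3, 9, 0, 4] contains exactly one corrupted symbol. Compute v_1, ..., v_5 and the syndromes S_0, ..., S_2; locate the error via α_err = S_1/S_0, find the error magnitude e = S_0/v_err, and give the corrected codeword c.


S = (1, 8, 9), error at position 4, error magnitude e = 3, c = [6, 3, 9, 8, 4].

Step 1: column multipliers v_i = (∏_{j≠i}(α_i − α_j))^{−1} mod 11.
  i = 1 (α = 9): (9−5)(9−2)(9−8)(9−10) = 4·7·1·(−1) = −28 ≡ 5, so v_1 = 5^{−1} = 9 (mod 11).
  i = 2 (α = 5): (5−9)(5−2)(5−8)(5−10) = (−4)·3·(−3)·(−5) = −180 ≡ 7, so v_2 = 7^{−1} = 8 (mod 11).
  i = 3 (α = 2): (2−9)(2−5)(2−8)(2−10) = (−7)·(−3)·(−6)·(−8) = 1008 ≡ 7, so v_3 = 7^{−1} = 8 (mod 11).
  i = 4 (α = 8): (8−9)(8−5)(8−2)(8−10) = (−1)·3·6·(−2) = 36 ≡ 3, so v_4 = 3^{−1} = 4 (mod 11).
  i = 5 (α = 10): (10−9)(10−5)(10−2)(10−8) = 1·5·8·2 = 80 ≡ 3, so v_5 = 3^{−1} = 4 (mod 11).
  v = [9, 8, 8, 4, 4].
Step 2: syndromes of r = [6, 3, 9, 0, 4] (all sums mod 11).
  S_0 = Σ v_i r_i = 9·6 + 8·3 + 8·9 + 4·0 + 4·4 = 166 ≡ 1.
  S_1 = Σ v_i α_i r_i = 9·9·6 + 8·5·3 + 8·2·9 + 4·8·0 + 4·10·4 = 910 ≡ 8.
  α_i^2 mod 11 = [4, 3, 4, 9, 1].
  S_2 = Σ v_i α_i^2 r_i = 9·4·6 + 8·3·3 + 8·4·9 + 4·9·0 + 4·1·4 = 592 ≡ 9.
  S = (1, 8, 9) ≠ 0, so r is not a codeword (an error is present).
Step 3: locate the error. For a single error e at position i, S_ℓ = v_i·e·α_i^ℓ, so α_err = S_1/S_0.
  S_0^{−1} = 1^{−1} = 1 (mod 11), so α_err = 8·1 = 8 ≡ 8 = α_4. Error position i = 4.
  Consistency check: S_2/S_1 = 9·7 = 63 ≡ 8 = α_err ✓ (single-error assumption holds).
Step 4: error magnitude e = S_0/v_4 = S_0·∏_{j≠4}(α_4 − α_j) = 1·3 = 3 ≡ 3 (mod 11).
Step 5: correct position 4: c_4 = r_4 − e = 0 − 3 ≡ 8 (mod 11). Hence c = [6, 3, 9, 8, 4].
  Check: interpolating c through the α_i gives m(x) = 2 + 9·x (degree < 2) with m(α_i) = c_i for every i, so c is indeed a codeword.


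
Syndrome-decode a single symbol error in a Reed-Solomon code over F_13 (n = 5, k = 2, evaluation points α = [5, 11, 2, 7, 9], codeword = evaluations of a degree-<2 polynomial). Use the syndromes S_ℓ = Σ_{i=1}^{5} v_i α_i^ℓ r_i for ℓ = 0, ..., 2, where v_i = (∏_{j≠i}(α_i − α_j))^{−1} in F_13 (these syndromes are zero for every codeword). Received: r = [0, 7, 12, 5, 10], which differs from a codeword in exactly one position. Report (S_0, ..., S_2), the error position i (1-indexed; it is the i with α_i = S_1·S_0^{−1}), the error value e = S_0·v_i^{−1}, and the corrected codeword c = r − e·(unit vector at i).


S = (6, 1, 11), error at position 2, error magnitude e = 5, c = [0, 2, 12, 5, 10].

Step 1: column multipliers v_i = (∏_{j≠i}(α_i − α_j))^{−1} mod 13.
  i = 1 (α = 5): (5−11)(5−2)(5−7)(5−9) = (−6)·3·(−2)·(−4) = −144 ≡ 12, so v_1 = 12^{−1} = 12 (mod 13).
  i = 2 (α = 11): (11−5)(11−2)(11−7)(11−9) = 6·9·4·2 = 432 ≡ 3, so v_2 = 3^{−1} = 9 (mod 13).
  i = 3 (α = 2): (2−5)(2−11)(2−7)(2−9) = (−3)·(−9)·(−5)·(−7) = 945 ≡ 9, so v_3 = 9^{−1} = 3 (mod 13).
  i = 4 (α = 7): (7−5)(7−11)(7−2)(7−9) = 2·(−4)·5·(−2) = 80 ≡ 2, so v_4 = 2^{−1} = 7 (mod 13).
  i = 5 (α = 9): (9−5)(9−11)(9−2)(9−7) = 4·(−2)·7·2 = −112 ≡ 5, so v_5 = 5^{−1} = 8 (mod 13).
  v = [12, 9, 3, 7, 8].
Step 2: syndromes of r = [0, 7, 12, 5, 10] (all sums mod 13).
  S_0 = Σ v_i r_i = 12·0 + 9·7 + 3·12 + 7·5 + 8·10 = 214 ≡ 6.
  S_1 = Σ v_i α_i r_i = 12·5·0 + 9·11·7 + 3·2·12 + 7·7·5 + 8·9·10 = 1730 ≡ 1.
  α_i^2 mod 13 = [12, 4, 4, 10, 3].
  S_2 = Σ v_i α_i^2 r_i = 12·12·0 + 9·4·7 + 3·4·12 + 7·10·5 + 8·3·10 = 986 ≡ 11.
  S = (6, 1, 11) ≠ 0, so r is not a codeword (an error is present).
Step 3: locate the error. For a single error e at position i, S_ℓ = v_i·e·α_i^ℓ, so α_err = S_1/S_0.
  S_0^{−1} = 6^{−1} = 11 (mod 13), so α_err = 1·11 = 11 ≡ 11 = α_2. Error position i = 2.
  Consistency check: S_2/S_1 = 11·1 = 11 ≡ 11 = α_err ✓ (single-error assumption holds).
Step 4: error magnitude e = S_0/v_2 = S_0·∏_{j≠2}(α_2 − α_j) = 6·3 = 18 ≡ 5 (mod 13).
Step 5: correct position 2: c_2 = r_2 − e = 7 − 5 ≡ 2 (mod 13). Hence c = [0, 2, 12, 5, 10].
  Check: interpolating c through the α_i gives m(x) = 7 + 9·x (degree < 2) with m(α_i) = c_i for every i, so c is indeed a codeword.
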